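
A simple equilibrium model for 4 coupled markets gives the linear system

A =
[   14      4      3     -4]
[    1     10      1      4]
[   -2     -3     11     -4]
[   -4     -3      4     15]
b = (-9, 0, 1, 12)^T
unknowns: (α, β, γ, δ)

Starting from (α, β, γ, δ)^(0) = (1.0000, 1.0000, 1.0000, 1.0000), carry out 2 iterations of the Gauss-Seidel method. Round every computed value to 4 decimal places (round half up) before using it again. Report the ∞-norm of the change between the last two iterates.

0.4183

Iteration 1:
  α = (-9 - (4)·1.0000 - (3)·1.0000 - (-4)·1.0000) / (14) = -0.8571
  β = (0 - (1)·-0.8571 - (1)·1.0000 - (4)·1.0000) / (10) = -0.4143
  γ = (1 - (-2)·-0.8571 - (-3)·-0.4143 - (-4)·1.0000) / (11) = 0.1857
  δ = (12 - (-4)·-0.8571 - (-3)·-0.4143 - (4)·0.1857) / (15) = 0.4391
Iteration 2:
  α = (-9 - (4)·-0.4143 - (3)·0.1857 - (-4)·0.4391) / (14) = -0.4388
  β = (0 - (1)·-0.4388 - (1)·0.1857 - (4)·0.4391) / (10) = -0.1503
  γ = (1 - (-2)·-0.4388 - (-3)·-0.1503 - (-4)·0.4391) / (11) = 0.1298
  δ = (12 - (-4)·-0.4388 - (-3)·-0.1503 - (4)·0.1298) / (15) = 0.6183
Change: (0.4183, 0.2640, -0.0559, 0.1792) → max |·| = 0.4183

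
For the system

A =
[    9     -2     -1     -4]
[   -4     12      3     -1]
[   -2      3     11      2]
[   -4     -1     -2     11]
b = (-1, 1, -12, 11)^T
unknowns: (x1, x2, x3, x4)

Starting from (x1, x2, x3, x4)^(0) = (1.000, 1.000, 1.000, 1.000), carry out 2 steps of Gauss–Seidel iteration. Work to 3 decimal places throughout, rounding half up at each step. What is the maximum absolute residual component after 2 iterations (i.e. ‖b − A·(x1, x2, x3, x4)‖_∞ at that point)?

Iteration 1:
  x1 = (-1 - (-2)·1.000 - (-1)·1.000 - (-4)·1.000) / (9) = 0.667
  x2 = (1 - (-4)·0.667 - (3)·1.000 - (-1)·1.000) / (12) = 0.139
  x3 = (-12 - (-2)·0.667 - (3)·0.139 - (2)·1.000) / (11) = -1.189
  x4 = (11 - (-4)·0.667 - (-1)·0.139 - (-2)·-1.189) / (11) = 1.039
Iteration 2:
  x1 = (-1 - (-2)·0.139 - (-1)·-1.189 - (-4)·1.039) / (9) = 0.249
  x2 = (1 - (-4)·0.249 - (3)·-1.189 - (-1)·1.039) / (12) = 0.550
  x3 = (-12 - (-2)·0.249 - (3)·0.550 - (2)·1.039) / (11) = -1.385
  x4 = (11 - (-4)·0.249 - (-1)·0.550 - (-2)·-1.385) / (11) = 0.889
Residual b − A·x = (0.030, 0.440, 0.305, -0.003); ∞-norm = 0.440

0.440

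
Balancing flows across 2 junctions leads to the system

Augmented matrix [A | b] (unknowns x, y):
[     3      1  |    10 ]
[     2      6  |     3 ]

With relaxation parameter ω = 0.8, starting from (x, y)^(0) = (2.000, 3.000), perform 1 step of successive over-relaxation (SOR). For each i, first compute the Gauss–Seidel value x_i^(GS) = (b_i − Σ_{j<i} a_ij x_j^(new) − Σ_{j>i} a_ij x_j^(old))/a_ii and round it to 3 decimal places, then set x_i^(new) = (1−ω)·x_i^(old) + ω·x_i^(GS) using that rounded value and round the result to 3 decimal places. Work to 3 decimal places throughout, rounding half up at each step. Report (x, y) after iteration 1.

Iteration 1:
  x: GS value = (10 - (1)·3.000) / (3) = 2.333;  x ← (1−ω)·2.000 + ω·2.333 = 2.266
  y: GS value = (3 - (2)·2.266) / (6) = -0.255;  y ← (1−ω)·3.000 + ω·-0.255 = 0.396

(2.266, 0.396)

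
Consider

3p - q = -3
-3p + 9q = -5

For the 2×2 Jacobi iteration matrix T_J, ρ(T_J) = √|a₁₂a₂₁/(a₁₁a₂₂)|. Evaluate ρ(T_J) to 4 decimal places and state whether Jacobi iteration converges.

a₁₂a₂₁/(a₁₁a₂₂) = (-1)·(-3) / ((3)·(9)) = 0.111111
ρ = √|0.111111| = √0.111111 = 0.3333
ρ < 1, so Jacobi converges

0.3333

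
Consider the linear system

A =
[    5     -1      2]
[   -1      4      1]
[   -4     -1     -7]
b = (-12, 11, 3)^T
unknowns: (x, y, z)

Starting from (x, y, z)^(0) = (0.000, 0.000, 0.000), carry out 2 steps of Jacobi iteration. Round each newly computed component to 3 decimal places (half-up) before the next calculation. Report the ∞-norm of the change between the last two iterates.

Iteration 1:
  x = (-12 - (-1)·0.000 - (2)·0.000) / (5) = -2.400
  y = (11 - (-1)·0.000 - (1)·0.000) / (4) = 2.750
  z = (3 - (-4)·0.000 - (-1)·0.000) / (-7) = -0.429
Iteration 2:
  x = (-12 - (-1)·2.750 - (2)·-0.429) / (5) = -1.678
  y = (11 - (-1)·-2.400 - (1)·-0.429) / (4) = 2.257
  z = (3 - (-4)·-2.400 - (-1)·2.750) / (-7) = 0.550
Change: (0.722, -0.493, 0.979) → max |·| = 0.979

0.979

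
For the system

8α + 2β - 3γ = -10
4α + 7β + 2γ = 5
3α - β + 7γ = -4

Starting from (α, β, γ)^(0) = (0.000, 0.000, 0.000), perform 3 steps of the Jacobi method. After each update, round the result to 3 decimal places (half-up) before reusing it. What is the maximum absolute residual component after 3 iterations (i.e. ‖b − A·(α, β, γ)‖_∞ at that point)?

Iteration 1:
  α = (-10 - (2)·0.000 - (-3)·0.000) / (8) = -1.250
  β = (5 - (4)·0.000 - (2)·0.000) / (7) = 0.714
  γ = (-4 - (3)·0.000 - (-1)·0.000) / (7) = -0.571
Iteration 2:
  α = (-10 - (2)·0.714 - (-3)·-0.571) / (8) = -1.643
  β = (5 - (4)·-1.250 - (2)·-0.571) / (7) = 1.592
  γ = (-4 - (3)·-1.250 - (-1)·0.714) / (7) = 0.066
Iteration 3:
  α = (-10 - (2)·1.592 - (-3)·0.066) / (8) = -1.623
  β = (5 - (4)·-1.643 - (2)·0.066) / (7) = 1.634
  γ = (-4 - (3)·-1.643 - (-1)·1.592) / (7) = 0.360
Residual b − A·x = (0.796, -0.666, -0.017); ∞-norm = 0.796

0.796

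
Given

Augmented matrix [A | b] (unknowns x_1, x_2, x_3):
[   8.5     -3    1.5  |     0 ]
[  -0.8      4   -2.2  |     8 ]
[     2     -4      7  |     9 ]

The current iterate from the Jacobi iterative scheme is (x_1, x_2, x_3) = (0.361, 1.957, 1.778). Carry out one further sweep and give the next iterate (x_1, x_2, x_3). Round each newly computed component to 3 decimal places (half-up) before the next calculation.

One sweep:
  x_1 = (0 - (-3)·1.957 - (1.5)·1.778) / (8.5) = 0.377
  x_2 = (8 - (-0.8)·0.361 - (-2.2)·1.778) / (4) = 3.050
  x_3 = (9 - (2)·0.361 - (-4)·1.957) / (7) = 2.301

(0.377, 3.050, 2.301)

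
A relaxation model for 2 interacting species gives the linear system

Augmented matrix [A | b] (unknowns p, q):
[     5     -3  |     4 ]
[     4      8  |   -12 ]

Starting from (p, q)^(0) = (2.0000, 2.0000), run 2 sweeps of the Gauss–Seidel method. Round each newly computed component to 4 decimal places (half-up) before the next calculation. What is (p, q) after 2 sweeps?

Iteration 1:
  p = (4 - (-3)·2.0000) / (5) = 2.0000
  q = (-12 - (4)·2.0000) / (8) = -2.5000
Iteration 2:
  p = (4 - (-3)·-2.5000) / (5) = -0.7000
  q = (-12 - (4)·-0.7000) / (8) = -1.1500

(-0.7000, -1.1500)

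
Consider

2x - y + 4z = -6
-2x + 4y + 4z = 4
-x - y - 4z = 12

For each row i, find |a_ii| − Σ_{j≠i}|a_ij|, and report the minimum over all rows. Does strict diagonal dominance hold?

row 1: |2| − (1+4) = -3
row 2: |4| − (2+4) = -2
row 3: |-4| − (1+1) = 2
minimum over rows = -3 → not strictly diagonally dominant

-3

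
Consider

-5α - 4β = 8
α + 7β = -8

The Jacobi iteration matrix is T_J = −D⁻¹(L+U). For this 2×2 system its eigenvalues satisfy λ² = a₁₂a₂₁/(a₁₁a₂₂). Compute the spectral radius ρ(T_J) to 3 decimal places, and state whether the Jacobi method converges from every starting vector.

a₁₂a₂₁/(a₁₁a₂₂) = (-4)·(1) / ((-5)·(7)) = 0.114286
ρ = √|0.114286| = √0.114286 = 0.338
ρ < 1, so Jacobi converges

0.338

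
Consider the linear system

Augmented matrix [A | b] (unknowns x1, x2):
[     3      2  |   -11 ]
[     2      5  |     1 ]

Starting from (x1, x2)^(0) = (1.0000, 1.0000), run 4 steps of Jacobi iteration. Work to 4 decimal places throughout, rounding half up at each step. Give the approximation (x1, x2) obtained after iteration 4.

Iteration 1:
  x1 = (-11 - (2)·1.0000) / (3) = -4.3333
  x2 = (1 - (2)·1.0000) / (5) = -0.2000
Iteration 2:
  x1 = (-11 - (2)·-0.2000) / (3) = -3.5333
  x2 = (1 - (2)·-4.3333) / (5) = 1.9333
Iteration 3:
  x1 = (-11 - (2)·1.9333) / (3) = -4.9555
  x2 = (1 - (2)·-3.5333) / (5) = 1.6133
Iteration 4:
  x1 = (-11 - (2)·1.6133) / (3) = -4.7422
  x2 = (1 - (2)·-4.9555) / (5) = 2.1822

(-4.7422, 2.1822)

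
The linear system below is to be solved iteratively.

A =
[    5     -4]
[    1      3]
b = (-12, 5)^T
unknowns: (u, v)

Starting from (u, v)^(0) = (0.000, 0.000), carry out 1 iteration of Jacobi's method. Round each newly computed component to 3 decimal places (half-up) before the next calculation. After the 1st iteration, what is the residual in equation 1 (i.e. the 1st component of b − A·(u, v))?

Iteration 1:
  u = (-12 - (-4)·0.000) / (5) = -2.400
  v = (5 - (1)·0.000) / (3) = 1.667
Residual b − A·x = (6.668, 2.399)

6.668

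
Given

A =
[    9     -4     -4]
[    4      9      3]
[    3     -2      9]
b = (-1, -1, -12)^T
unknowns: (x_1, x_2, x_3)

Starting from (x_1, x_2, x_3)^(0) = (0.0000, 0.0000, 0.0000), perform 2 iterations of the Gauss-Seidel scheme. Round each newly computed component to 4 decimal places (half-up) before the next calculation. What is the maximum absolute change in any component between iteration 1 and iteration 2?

0.7076

Iteration 1:
  x_1 = (-1 - (-4)·0.0000 - (-4)·0.0000) / (9) = -0.1111
  x_2 = (-1 - (4)·-0.1111 - (3)·0.0000) / (9) = -0.0617
  x_3 = (-12 - (3)·-0.1111 - (-2)·-0.0617) / (9) = -1.3100
Iteration 2:
  x_1 = (-1 - (-4)·-0.0617 - (-4)·-1.3100) / (9) = -0.7208
  x_2 = (-1 - (4)·-0.7208 - (3)·-1.3100) / (9) = 0.6459
  x_3 = (-12 - (3)·-0.7208 - (-2)·0.6459) / (9) = -0.9495
Change: (-0.6097, 0.7076, 0.3605) → max |·| = 0.7076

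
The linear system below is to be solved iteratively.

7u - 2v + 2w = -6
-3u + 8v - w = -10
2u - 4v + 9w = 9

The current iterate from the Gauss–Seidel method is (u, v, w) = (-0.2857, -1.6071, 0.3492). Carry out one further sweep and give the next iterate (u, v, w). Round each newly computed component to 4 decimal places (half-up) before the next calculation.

(-1.4161, -1.7374, 0.5425)

One sweep:
  u = (-6 - (-2)·-1.6071 - (2)·0.3492) / (7) = -1.4161
  v = (-10 - (-3)·-1.4161 - (-1)·0.3492) / (8) = -1.7374
  w = (9 - (2)·-1.4161 - (-4)·-1.7374) / (9) = 0.5425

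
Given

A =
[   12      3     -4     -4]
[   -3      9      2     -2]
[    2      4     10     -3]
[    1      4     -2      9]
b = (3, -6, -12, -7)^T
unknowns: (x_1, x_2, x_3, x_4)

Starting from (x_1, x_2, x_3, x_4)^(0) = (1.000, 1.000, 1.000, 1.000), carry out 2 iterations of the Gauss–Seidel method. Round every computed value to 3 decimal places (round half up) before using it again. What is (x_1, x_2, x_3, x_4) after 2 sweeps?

(-0.206, -0.733, -1.119, -0.678)

Iteration 1:
  x_1 = (3 - (3)·1.000 - (-4)·1.000 - (-4)·1.000) / (12) = 0.667
  x_2 = (-6 - (-3)·0.667 - (2)·1.000 - (-2)·1.000) / (9) = -0.444
  x_3 = (-12 - (2)·0.667 - (4)·-0.444 - (-3)·1.000) / (10) = -0.856
  x_4 = (-7 - (1)·0.667 - (4)·-0.444 - (-2)·-0.856) / (9) = -0.845
Iteration 2:
  x_1 = (3 - (3)·-0.444 - (-4)·-0.856 - (-4)·-0.845) / (12) = -0.206
  x_2 = (-6 - (-3)·-0.206 - (2)·-0.856 - (-2)·-0.845) / (9) = -0.733
  x_3 = (-12 - (2)·-0.206 - (4)·-0.733 - (-3)·-0.845) / (10) = -1.119
  x_4 = (-7 - (1)·-0.206 - (4)·-0.733 - (-2)·-1.119) / (9) = -0.678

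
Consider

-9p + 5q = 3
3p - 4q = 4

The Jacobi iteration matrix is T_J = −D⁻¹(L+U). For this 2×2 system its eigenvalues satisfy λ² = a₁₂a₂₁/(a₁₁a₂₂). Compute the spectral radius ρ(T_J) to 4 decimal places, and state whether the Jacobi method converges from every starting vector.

a₁₂a₂₁/(a₁₁a₂₂) = (5)·(3) / ((-9)·(-4)) = 0.416667
ρ = √|0.416667| = √0.416667 = 0.6455
ρ < 1, so Jacobi converges

0.6455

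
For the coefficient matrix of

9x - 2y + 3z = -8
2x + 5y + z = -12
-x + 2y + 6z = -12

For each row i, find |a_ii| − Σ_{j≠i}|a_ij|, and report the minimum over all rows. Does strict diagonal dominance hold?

row 1: |9| − (2+3) = 4
row 2: |5| − (2+1) = 2
row 3: |6| − (1+2) = 3
minimum over rows = 2 → strictly diagonally dominant (convergence guaranteed)

2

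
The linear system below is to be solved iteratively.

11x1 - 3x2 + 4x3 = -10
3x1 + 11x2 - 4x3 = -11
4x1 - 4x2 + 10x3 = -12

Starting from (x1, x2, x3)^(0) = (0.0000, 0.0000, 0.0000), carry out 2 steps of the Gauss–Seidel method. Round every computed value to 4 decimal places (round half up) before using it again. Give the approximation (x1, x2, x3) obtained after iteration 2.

Iteration 1:
  x1 = (-10 - (-3)·0.0000 - (4)·0.0000) / (11) = -0.9091
  x2 = (-11 - (3)·-0.9091 - (-4)·0.0000) / (11) = -0.7521
  x3 = (-12 - (4)·-0.9091 - (-4)·-0.7521) / (10) = -1.1372
Iteration 2:
  x1 = (-10 - (-3)·-0.7521 - (4)·-1.1372) / (11) = -0.7007
  x2 = (-11 - (3)·-0.7007 - (-4)·-1.1372) / (11) = -1.2224
  x3 = (-12 - (4)·-0.7007 - (-4)·-1.2224) / (10) = -1.4087

(-0.7007, -1.2224, -1.4087)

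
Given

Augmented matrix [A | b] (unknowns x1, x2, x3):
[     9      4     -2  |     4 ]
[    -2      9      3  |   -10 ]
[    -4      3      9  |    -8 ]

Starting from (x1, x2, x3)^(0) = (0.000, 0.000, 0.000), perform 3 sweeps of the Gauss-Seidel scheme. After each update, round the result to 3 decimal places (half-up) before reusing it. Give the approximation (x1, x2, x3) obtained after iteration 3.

Iteration 1:
  x1 = (4 - (4)·0.000 - (-2)·0.000) / (9) = 0.444
  x2 = (-10 - (-2)·0.444 - (3)·0.000) / (9) = -1.012
  x3 = (-8 - (-4)·0.444 - (3)·-1.012) / (9) = -0.354
Iteration 2:
  x1 = (4 - (4)·-1.012 - (-2)·-0.354) / (9) = 0.816
  x2 = (-10 - (-2)·0.816 - (3)·-0.354) / (9) = -0.812
  x3 = (-8 - (-4)·0.816 - (3)·-0.812) / (9) = -0.256
Iteration 3:
  x1 = (4 - (4)·-0.812 - (-2)·-0.256) / (9) = 0.748
  x2 = (-10 - (-2)·0.748 - (3)·-0.256) / (9) = -0.860
  x3 = (-8 - (-4)·0.748 - (3)·-0.860) / (9) = -0.270

(0.748, -0.860, -0.270)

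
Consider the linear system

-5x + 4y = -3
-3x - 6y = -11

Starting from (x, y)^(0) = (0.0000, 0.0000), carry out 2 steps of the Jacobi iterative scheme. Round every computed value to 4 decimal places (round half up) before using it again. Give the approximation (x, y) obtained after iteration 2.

(2.0666, 1.5333)

Iteration 1:
  x = (-3 - (4)·0.0000) / (-5) = 0.6000
  y = (-11 - (-3)·0.0000) / (-6) = 1.8333
Iteration 2:
  x = (-3 - (4)·1.8333) / (-5) = 2.0666
  y = (-11 - (-3)·0.6000) / (-6) = 1.5333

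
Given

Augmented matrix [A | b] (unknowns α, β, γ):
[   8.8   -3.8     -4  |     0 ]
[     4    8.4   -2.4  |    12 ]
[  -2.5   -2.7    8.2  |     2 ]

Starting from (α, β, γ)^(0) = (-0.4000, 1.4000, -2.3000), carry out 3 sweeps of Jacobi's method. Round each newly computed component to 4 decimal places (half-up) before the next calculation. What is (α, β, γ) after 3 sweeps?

(0.9732, 1.2264, 1.0457)

Iteration 1:
  α = (0 - (-3.8)·1.4000 - (-4)·-2.3000) / (8.8) = -0.4409
  β = (12 - (4)·-0.4000 - (-2.4)·-2.3000) / (8.4) = 0.9619
  γ = (2 - (-2.5)·-0.4000 - (-2.7)·1.4000) / (8.2) = 0.5829
Iteration 2:
  α = (0 - (-3.8)·0.9619 - (-4)·0.5829) / (8.8) = 0.6803
  β = (12 - (4)·-0.4409 - (-2.4)·0.5829) / (8.4) = 1.8051
  γ = (2 - (-2.5)·-0.4409 - (-2.7)·0.9619) / (8.2) = 0.4262
Iteration 3:
  α = (0 - (-3.8)·1.8051 - (-4)·0.4262) / (8.8) = 0.9732
  β = (12 - (4)·0.6803 - (-2.4)·0.4262) / (8.4) = 1.2264
  γ = (2 - (-2.5)·0.6803 - (-2.7)·1.8051) / (8.2) = 1.0457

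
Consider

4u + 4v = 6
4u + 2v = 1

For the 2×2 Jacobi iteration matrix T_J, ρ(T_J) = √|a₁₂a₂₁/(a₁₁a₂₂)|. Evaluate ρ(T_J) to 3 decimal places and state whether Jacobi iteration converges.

a₁₂a₂₁/(a₁₁a₂₂) = (4)·(4) / ((4)·(2)) = 2.000000
ρ = √|2.000000| = √2.000000 = 1.414
ρ > 1, so Jacobi diverges

1.414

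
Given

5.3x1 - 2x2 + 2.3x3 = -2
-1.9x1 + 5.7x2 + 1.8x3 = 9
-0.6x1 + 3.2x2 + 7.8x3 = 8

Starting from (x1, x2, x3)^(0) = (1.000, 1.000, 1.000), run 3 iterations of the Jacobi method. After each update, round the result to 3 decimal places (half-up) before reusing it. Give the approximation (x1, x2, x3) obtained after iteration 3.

(-0.065, 1.448, 0.521)

Iteration 1:
  x1 = (-2 - (-2)·1.000 - (2.3)·1.000) / (5.3) = -0.434
  x2 = (9 - (-1.9)·1.000 - (1.8)·1.000) / (5.7) = 1.596
  x3 = (8 - (-0.6)·1.000 - (3.2)·1.000) / (7.8) = 0.692
Iteration 2:
  x1 = (-2 - (-2)·1.596 - (2.3)·0.692) / (5.3) = -0.075
  x2 = (9 - (-1.9)·-0.434 - (1.8)·0.692) / (5.7) = 1.216
  x3 = (8 - (-0.6)·-0.434 - (3.2)·1.596) / (7.8) = 0.337
Iteration 3:
  x1 = (-2 - (-2)·1.216 - (2.3)·0.337) / (5.3) = -0.065
  x2 = (9 - (-1.9)·-0.075 - (1.8)·0.337) / (5.7) = 1.448
  x3 = (8 - (-0.6)·-0.075 - (3.2)·1.216) / (7.8) = 0.521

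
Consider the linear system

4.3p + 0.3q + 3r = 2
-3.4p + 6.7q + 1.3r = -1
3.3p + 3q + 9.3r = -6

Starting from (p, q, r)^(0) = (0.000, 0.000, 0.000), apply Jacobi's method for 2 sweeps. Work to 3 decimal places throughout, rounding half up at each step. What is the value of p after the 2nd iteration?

Iteration 1:
  p = (2 - (0.3)·0.000 - (3)·0.000) / (4.3) = 0.465
  q = (-1 - (-3.4)·0.000 - (1.3)·0.000) / (6.7) = -0.149
  r = (-6 - (3.3)·0.000 - (3)·0.000) / (9.3) = -0.645
Iteration 2:
  p = (2 - (0.3)·-0.149 - (3)·-0.645) / (4.3) = 0.926
  q = (-1 - (-3.4)·0.465 - (1.3)·-0.645) / (6.7) = 0.212
  r = (-6 - (3.3)·0.465 - (3)·-0.149) / (9.3) = -0.762

0.926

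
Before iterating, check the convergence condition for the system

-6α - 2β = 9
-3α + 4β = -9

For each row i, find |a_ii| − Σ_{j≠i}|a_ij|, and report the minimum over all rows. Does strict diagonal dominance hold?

1

row 1: |-6| − (2) = 4
row 2: |4| − (3) = 1
minimum over rows = 1 → strictly diagonally dominant (convergence guaranteed)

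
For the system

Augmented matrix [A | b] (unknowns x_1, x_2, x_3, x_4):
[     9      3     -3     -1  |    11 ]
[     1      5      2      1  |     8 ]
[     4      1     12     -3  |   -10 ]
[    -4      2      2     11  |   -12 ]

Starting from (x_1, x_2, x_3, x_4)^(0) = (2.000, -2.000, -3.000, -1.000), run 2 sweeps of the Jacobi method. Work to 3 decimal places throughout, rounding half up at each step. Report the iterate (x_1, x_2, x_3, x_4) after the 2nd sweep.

(-0.112, 1.969, -1.173, -0.993)

Iteration 1:
  x_1 = (11 - (3)·-2.000 - (-3)·-3.000 - (-1)·-1.000) / (9) = 0.778
  x_2 = (8 - (1)·2.000 - (2)·-3.000 - (1)·-1.000) / (5) = 2.600
  x_3 = (-10 - (4)·2.000 - (1)·-2.000 - (-3)·-1.000) / (12) = -1.583
  x_4 = (-12 - (-4)·2.000 - (2)·-2.000 - (2)·-3.000) / (11) = 0.545
Iteration 2:
  x_1 = (11 - (3)·2.600 - (-3)·-1.583 - (-1)·0.545) / (9) = -0.112
  x_2 = (8 - (1)·0.778 - (2)·-1.583 - (1)·0.545) / (5) = 1.969
  x_3 = (-10 - (4)·0.778 - (1)·2.600 - (-3)·0.545) / (12) = -1.173
  x_4 = (-12 - (-4)·0.778 - (2)·2.600 - (2)·-1.583) / (11) = -0.993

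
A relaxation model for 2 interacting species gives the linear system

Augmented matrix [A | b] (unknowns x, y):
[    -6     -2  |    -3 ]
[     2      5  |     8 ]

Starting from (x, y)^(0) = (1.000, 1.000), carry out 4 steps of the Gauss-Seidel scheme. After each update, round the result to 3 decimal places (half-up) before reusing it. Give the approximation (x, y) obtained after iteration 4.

Iteration 1:
  x = (-3 - (-2)·1.000) / (-6) = 0.167
  y = (8 - (2)·0.167) / (5) = 1.533
Iteration 2:
  x = (-3 - (-2)·1.533) / (-6) = -0.011
  y = (8 - (2)·-0.011) / (5) = 1.604
Iteration 3:
  x = (-3 - (-2)·1.604) / (-6) = -0.035
  y = (8 - (2)·-0.035) / (5) = 1.614
Iteration 4:
  x = (-3 - (-2)·1.614) / (-6) = -0.038
  y = (8 - (2)·-0.038) / (5) = 1.615

(-0.038, 1.615)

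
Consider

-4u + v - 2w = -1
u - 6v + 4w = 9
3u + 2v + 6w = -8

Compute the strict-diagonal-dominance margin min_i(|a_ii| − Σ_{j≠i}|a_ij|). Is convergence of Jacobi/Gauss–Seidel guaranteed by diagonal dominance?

row 1: |-4| − (1+2) = 1
row 2: |-6| − (1+4) = 1
row 3: |6| − (3+2) = 1
minimum over rows = 1 → strictly diagonally dominant (convergence guaranteed)

1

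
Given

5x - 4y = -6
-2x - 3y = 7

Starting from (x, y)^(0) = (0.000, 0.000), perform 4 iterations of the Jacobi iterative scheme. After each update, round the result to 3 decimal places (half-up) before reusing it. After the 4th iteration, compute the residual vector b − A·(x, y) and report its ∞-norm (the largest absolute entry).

Iteration 1:
  x = (-6 - (-4)·0.000) / (5) = -1.200
  y = (7 - (-2)·0.000) / (-3) = -2.333
Iteration 2:
  x = (-6 - (-4)·-2.333) / (5) = -3.066
  y = (7 - (-2)·-1.200) / (-3) = -1.533
Iteration 3:
  x = (-6 - (-4)·-1.533) / (5) = -2.426
  y = (7 - (-2)·-3.066) / (-3) = -0.289
Iteration 4:
  x = (-6 - (-4)·-0.289) / (5) = -1.431
  y = (7 - (-2)·-2.426) / (-3) = -0.716
Residual b − A·x = (-1.709, 1.990); ∞-norm = 1.990

1.990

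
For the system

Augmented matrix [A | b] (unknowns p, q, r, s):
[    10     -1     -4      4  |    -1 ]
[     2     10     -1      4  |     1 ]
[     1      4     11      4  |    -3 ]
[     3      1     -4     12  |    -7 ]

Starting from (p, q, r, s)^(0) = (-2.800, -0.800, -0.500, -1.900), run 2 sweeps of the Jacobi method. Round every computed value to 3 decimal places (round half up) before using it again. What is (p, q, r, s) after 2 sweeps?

Iteration 1:
  p = (-1 - (-1)·-0.800 - (-4)·-0.500 - (4)·-1.900) / (10) = 0.380
  q = (1 - (2)·-2.800 - (-1)·-0.500 - (4)·-1.900) / (10) = 1.370
  r = (-3 - (1)·-2.800 - (4)·-0.800 - (4)·-1.900) / (11) = 0.964
  s = (-7 - (3)·-2.800 - (1)·-0.800 - (-4)·-0.500) / (12) = 0.017
Iteration 2:
  p = (-1 - (-1)·1.370 - (-4)·0.964 - (4)·0.017) / (10) = 0.416
  q = (1 - (2)·0.380 - (-1)·0.964 - (4)·0.017) / (10) = 0.114
  r = (-3 - (1)·0.380 - (4)·1.370 - (4)·0.017) / (11) = -0.812
  s = (-7 - (3)·0.380 - (1)·1.370 - (-4)·0.964) / (12) = -0.471

(0.416, 0.114, -0.812, -0.471)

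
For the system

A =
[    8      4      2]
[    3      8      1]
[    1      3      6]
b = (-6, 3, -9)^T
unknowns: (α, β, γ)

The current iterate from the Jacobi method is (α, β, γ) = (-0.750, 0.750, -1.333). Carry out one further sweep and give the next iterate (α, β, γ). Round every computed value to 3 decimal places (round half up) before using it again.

One sweep:
  α = (-6 - (4)·0.750 - (2)·-1.333) / (8) = -0.792
  β = (3 - (3)·-0.750 - (1)·-1.333) / (8) = 0.823
  γ = (-9 - (1)·-0.750 - (3)·0.750) / (6) = -1.750

(-0.792, 0.823, -1.750)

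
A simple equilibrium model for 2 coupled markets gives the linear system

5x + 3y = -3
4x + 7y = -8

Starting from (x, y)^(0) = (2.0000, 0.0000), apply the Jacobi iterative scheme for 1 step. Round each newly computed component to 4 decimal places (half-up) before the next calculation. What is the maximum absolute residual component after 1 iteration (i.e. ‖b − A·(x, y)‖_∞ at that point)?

10.3999

Iteration 1:
  x = (-3 - (3)·0.0000) / (5) = -0.6000
  y = (-8 - (4)·2.0000) / (7) = -2.2857
Residual b − A·x = (6.8571, 10.3999); ∞-norm = 10.3999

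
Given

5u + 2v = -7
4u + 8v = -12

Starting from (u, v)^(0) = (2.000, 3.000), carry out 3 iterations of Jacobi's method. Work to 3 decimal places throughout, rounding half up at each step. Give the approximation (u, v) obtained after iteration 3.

(-1.320, -1.300)

Iteration 1:
  u = (-7 - (2)·3.000) / (5) = -2.600
  v = (-12 - (4)·2.000) / (8) = -2.500
Iteration 2:
  u = (-7 - (2)·-2.500) / (5) = -0.400
  v = (-12 - (4)·-2.600) / (8) = -0.200
Iteration 3:
  u = (-7 - (2)·-0.200) / (5) = -1.320
  v = (-12 - (4)·-0.400) / (8) = -1.300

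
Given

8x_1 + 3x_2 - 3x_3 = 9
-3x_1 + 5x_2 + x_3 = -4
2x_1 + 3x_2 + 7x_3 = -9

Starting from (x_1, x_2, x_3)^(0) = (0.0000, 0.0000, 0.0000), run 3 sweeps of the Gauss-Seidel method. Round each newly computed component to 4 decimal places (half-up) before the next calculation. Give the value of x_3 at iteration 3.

-1.4167

Iteration 1:
  x_1 = (9 - (3)·0.0000 - (-3)·0.0000) / (8) = 1.1250
  x_2 = (-4 - (-3)·1.1250 - (1)·0.0000) / (5) = -0.1250
  x_3 = (-9 - (2)·1.1250 - (3)·-0.1250) / (7) = -1.5536
Iteration 2:
  x_1 = (9 - (3)·-0.1250 - (-3)·-1.5536) / (8) = 0.5893
  x_2 = (-4 - (-3)·0.5893 - (1)·-1.5536) / (5) = -0.1357
  x_3 = (-9 - (2)·0.5893 - (3)·-0.1357) / (7) = -1.3959
Iteration 3:
  x_1 = (9 - (3)·-0.1357 - (-3)·-1.3959) / (8) = 0.6524
  x_2 = (-4 - (-3)·0.6524 - (1)·-1.3959) / (5) = -0.1294
  x_3 = (-9 - (2)·0.6524 - (3)·-0.1294) / (7) = -1.4167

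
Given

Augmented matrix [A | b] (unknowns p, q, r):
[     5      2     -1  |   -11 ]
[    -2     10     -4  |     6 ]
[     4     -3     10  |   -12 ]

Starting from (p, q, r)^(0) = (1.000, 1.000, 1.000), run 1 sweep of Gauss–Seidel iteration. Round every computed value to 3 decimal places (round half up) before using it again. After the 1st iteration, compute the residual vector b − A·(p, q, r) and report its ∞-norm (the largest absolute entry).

4.336

Iteration 1:
  p = (-11 - (2)·1.000 - (-1)·1.000) / (5) = -2.400
  q = (6 - (-2)·-2.400 - (-4)·1.000) / (10) = 0.520
  r = (-12 - (4)·-2.400 - (-3)·0.520) / (10) = -0.084
Residual b − A·x = (-0.124, -4.336, 0.000); ∞-norm = 4.336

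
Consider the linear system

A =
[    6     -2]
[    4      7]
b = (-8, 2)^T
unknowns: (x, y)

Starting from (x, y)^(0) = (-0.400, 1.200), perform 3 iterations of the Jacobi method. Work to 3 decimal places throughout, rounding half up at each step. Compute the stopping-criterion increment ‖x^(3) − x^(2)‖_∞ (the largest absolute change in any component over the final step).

Iteration 1:
  x = (-8 - (-2)·1.200) / (6) = -0.933
  y = (2 - (4)·-0.400) / (7) = 0.514
Iteration 2:
  x = (-8 - (-2)·0.514) / (6) = -1.162
  y = (2 - (4)·-0.933) / (7) = 0.819
Iteration 3:
  x = (-8 - (-2)·0.819) / (6) = -1.060
  y = (2 - (4)·-1.162) / (7) = 0.950
Change: (0.102, 0.131) → max |·| = 0.131

0.131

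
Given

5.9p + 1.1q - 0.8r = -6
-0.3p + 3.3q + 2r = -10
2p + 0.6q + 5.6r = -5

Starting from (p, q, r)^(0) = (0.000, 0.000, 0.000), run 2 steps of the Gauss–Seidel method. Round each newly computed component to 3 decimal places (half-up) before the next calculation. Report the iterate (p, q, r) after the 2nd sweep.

(-0.461, -2.954, -0.412)

Iteration 1:
  p = (-6 - (1.1)·0.000 - (-0.8)·0.000) / (5.9) = -1.017
  q = (-10 - (-0.3)·-1.017 - (2)·0.000) / (3.3) = -3.123
  r = (-5 - (2)·-1.017 - (0.6)·-3.123) / (5.6) = -0.195
Iteration 2:
  p = (-6 - (1.1)·-3.123 - (-0.8)·-0.195) / (5.9) = -0.461
  q = (-10 - (-0.3)·-0.461 - (2)·-0.195) / (3.3) = -2.954
  r = (-5 - (2)·-0.461 - (0.6)·-2.954) / (5.6) = -0.412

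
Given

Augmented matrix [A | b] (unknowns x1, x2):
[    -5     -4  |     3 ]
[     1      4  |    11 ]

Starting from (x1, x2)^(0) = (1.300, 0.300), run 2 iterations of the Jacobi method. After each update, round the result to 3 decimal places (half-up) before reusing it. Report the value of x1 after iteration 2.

Iteration 1:
  x1 = (3 - (-4)·0.300) / (-5) = -0.840
  x2 = (11 - (1)·1.300) / (4) = 2.425
Iteration 2:
  x1 = (3 - (-4)·2.425) / (-5) = -2.540
  x2 = (11 - (1)·-0.840) / (4) = 2.960

-2.540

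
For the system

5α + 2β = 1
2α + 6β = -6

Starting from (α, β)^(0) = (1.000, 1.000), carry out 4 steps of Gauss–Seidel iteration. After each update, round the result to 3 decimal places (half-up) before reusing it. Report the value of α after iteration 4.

Iteration 1:
  α = (1 - (2)·1.000) / (5) = -0.200
  β = (-6 - (2)·-0.200) / (6) = -0.933
Iteration 2:
  α = (1 - (2)·-0.933) / (5) = 0.573
  β = (-6 - (2)·0.573) / (6) = -1.191
Iteration 3:
  α = (1 - (2)·-1.191) / (5) = 0.676
  β = (-6 - (2)·0.676) / (6) = -1.225
Iteration 4:
  α = (1 - (2)·-1.225) / (5) = 0.690
  β = (-6 - (2)·0.690) / (6) = -1.230

0.690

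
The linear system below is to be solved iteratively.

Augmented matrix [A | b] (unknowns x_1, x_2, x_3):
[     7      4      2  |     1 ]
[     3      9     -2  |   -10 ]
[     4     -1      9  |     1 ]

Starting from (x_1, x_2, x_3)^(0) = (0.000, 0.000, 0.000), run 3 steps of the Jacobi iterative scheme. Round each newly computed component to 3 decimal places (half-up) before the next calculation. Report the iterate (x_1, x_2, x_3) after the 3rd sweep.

(0.813, -1.377, -0.346)

Iteration 1:
  x_1 = (1 - (4)·0.000 - (2)·0.000) / (7) = 0.143
  x_2 = (-10 - (3)·0.000 - (-2)·0.000) / (9) = -1.111
  x_3 = (1 - (4)·0.000 - (-1)·0.000) / (9) = 0.111
Iteration 2:
  x_1 = (1 - (4)·-1.111 - (2)·0.111) / (7) = 0.746
  x_2 = (-10 - (3)·0.143 - (-2)·0.111) / (9) = -1.134
  x_3 = (1 - (4)·0.143 - (-1)·-1.111) / (9) = -0.076
Iteration 3:
  x_1 = (1 - (4)·-1.134 - (2)·-0.076) / (7) = 0.813
  x_2 = (-10 - (3)·0.746 - (-2)·-0.076) / (9) = -1.377
  x_3 = (1 - (4)·0.746 - (-1)·-1.134) / (9) = -0.346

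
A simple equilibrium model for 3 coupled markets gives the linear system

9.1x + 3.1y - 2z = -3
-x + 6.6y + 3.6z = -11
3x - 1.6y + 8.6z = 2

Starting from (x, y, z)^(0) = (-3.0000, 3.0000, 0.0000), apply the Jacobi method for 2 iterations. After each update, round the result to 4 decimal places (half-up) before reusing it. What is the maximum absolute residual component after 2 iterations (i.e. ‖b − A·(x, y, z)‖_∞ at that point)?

Iteration 1:
  x = (-3 - (3.1)·3.0000 - (-2)·0.0000) / (9.1) = -1.3516
  y = (-11 - (-1)·-3.0000 - (3.6)·0.0000) / (6.6) = -2.1212
  z = (2 - (3)·-3.0000 - (-1.6)·3.0000) / (8.6) = 1.8372
Iteration 2:
  x = (-3 - (3.1)·-2.1212 - (-2)·1.8372) / (9.1) = 0.7967
  y = (-11 - (-1)·-1.3516 - (3.6)·1.8372) / (6.6) = -2.8736
  z = (2 - (3)·-1.3516 - (-1.6)·-2.1212) / (8.6) = 0.3094
Residual b − A·x = (-0.7230, 7.6486, -7.6487); ∞-norm = 7.6487

7.6487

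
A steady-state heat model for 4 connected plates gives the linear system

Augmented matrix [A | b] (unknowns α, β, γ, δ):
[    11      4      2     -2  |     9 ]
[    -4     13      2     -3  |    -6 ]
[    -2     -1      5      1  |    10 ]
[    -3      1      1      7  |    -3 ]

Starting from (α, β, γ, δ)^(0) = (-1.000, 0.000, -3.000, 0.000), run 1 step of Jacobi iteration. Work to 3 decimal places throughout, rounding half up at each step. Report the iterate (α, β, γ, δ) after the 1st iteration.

(1.364, -0.308, 1.600, -0.429)

Iteration 1:
  α = (9 - (4)·0.000 - (2)·-3.000 - (-2)·0.000) / (11) = 1.364
  β = (-6 - (-4)·-1.000 - (2)·-3.000 - (-3)·0.000) / (13) = -0.308
  γ = (10 - (-2)·-1.000 - (-1)·0.000 - (1)·0.000) / (5) = 1.600
  δ = (-3 - (-3)·-1.000 - (1)·0.000 - (1)·-3.000) / (7) = -0.429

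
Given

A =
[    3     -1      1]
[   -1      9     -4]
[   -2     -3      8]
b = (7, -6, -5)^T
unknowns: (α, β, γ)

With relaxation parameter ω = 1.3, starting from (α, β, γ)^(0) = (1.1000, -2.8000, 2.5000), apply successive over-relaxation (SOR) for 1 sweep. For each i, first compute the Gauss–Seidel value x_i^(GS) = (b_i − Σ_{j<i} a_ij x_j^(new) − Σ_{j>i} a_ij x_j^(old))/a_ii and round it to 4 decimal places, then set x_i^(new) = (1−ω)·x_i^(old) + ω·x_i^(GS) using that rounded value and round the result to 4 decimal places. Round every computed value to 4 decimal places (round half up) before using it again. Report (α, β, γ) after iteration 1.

Iteration 1:
  α: GS value = (7 - (-1)·-2.8000 - (1)·2.5000) / (3) = 0.5667;  α ← (1−ω)·1.1000 + ω·0.5667 = 0.4067
  β: GS value = (-6 - (-1)·0.4067 - (-4)·2.5000) / (9) = 0.4896;  β ← (1−ω)·-2.8000 + ω·0.4896 = 1.4765
  γ: GS value = (-5 - (-2)·0.4067 - (-3)·1.4765) / (8) = 0.0304;  γ ← (1−ω)·2.5000 + ω·0.0304 = -0.7105

(0.4067, 1.4765, -0.7105)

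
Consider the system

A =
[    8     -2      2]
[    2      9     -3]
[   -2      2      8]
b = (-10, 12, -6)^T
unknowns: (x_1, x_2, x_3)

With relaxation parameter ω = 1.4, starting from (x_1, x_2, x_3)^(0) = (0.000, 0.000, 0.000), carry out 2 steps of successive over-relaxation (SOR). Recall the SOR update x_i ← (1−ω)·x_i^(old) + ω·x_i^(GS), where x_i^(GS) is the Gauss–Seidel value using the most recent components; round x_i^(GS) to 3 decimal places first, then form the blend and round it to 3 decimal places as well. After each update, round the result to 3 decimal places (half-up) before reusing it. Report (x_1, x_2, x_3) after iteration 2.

(0.671, -0.476, 0.354)

Iteration 1:
  x_1: GS value = (-10 - (-2)·0.000 - (2)·0.000) / (8) = -1.250;  x_1 ← (1−ω)·0.000 + ω·-1.250 = -1.750
  x_2: GS value = (12 - (2)·-1.750 - (-3)·0.000) / (9) = 1.722;  x_2 ← (1−ω)·0.000 + ω·1.722 = 2.411
  x_3: GS value = (-6 - (-2)·-1.750 - (2)·2.411) / (8) = -1.790;  x_3 ← (1−ω)·0.000 + ω·-1.790 = -2.506
Iteration 2:
  x_1: GS value = (-10 - (-2)·2.411 - (2)·-2.506) / (8) = -0.021;  x_1 ← (1−ω)·-1.750 + ω·-0.021 = 0.671
  x_2: GS value = (12 - (2)·0.671 - (-3)·-2.506) / (9) = 0.349;  x_2 ← (1−ω)·2.411 + ω·0.349 = -0.476
  x_3: GS value = (-6 - (-2)·0.671 - (2)·-0.476) / (8) = -0.463;  x_3 ← (1−ω)·-2.506 + ω·-0.463 = 0.354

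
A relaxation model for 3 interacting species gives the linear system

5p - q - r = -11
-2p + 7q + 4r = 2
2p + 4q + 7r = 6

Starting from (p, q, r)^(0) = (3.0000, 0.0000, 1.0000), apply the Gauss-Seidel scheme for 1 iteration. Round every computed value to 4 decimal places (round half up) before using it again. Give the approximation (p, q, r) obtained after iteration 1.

Iteration 1:
  p = (-11 - (-1)·0.0000 - (-1)·1.0000) / (5) = -2.0000
  q = (2 - (-2)·-2.0000 - (4)·1.0000) / (7) = -0.8571
  r = (6 - (2)·-2.0000 - (4)·-0.8571) / (7) = 1.9183

(-2.0000, -0.8571, 1.9183)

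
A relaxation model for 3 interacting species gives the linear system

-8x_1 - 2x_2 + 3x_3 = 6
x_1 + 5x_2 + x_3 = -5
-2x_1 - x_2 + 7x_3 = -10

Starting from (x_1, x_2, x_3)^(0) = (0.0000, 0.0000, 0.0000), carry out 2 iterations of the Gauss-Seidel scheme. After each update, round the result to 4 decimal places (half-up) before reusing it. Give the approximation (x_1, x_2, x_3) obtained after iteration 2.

(-1.1991, -0.4073, -1.8294)

Iteration 1:
  x_1 = (6 - (-2)·0.0000 - (3)·0.0000) / (-8) = -0.7500
  x_2 = (-5 - (1)·-0.7500 - (1)·0.0000) / (5) = -0.8500
  x_3 = (-10 - (-2)·-0.7500 - (-1)·-0.8500) / (7) = -1.7643
Iteration 2:
  x_1 = (6 - (-2)·-0.8500 - (3)·-1.7643) / (-8) = -1.1991
  x_2 = (-5 - (1)·-1.1991 - (1)·-1.7643) / (5) = -0.4073
  x_3 = (-10 - (-2)·-1.1991 - (-1)·-0.4073) / (7) = -1.8294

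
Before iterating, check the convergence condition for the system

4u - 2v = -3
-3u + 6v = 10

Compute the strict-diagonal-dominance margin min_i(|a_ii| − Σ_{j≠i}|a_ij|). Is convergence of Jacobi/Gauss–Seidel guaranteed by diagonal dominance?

2

row 1: |4| − (2) = 2
row 2: |6| − (3) = 3
minimum over rows = 2 → strictly diagonally dominant (convergence guaranteed)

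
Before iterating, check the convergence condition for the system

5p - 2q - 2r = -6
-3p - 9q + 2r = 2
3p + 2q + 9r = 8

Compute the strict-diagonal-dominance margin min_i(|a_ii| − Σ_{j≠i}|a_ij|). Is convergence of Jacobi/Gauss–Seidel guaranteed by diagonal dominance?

row 1: |5| − (2+2) = 1
row 2: |-9| − (3+2) = 4
row 3: |9| − (3+2) = 4
minimum over rows = 1 → strictly diagonally dominant (convergence guaranteed)

1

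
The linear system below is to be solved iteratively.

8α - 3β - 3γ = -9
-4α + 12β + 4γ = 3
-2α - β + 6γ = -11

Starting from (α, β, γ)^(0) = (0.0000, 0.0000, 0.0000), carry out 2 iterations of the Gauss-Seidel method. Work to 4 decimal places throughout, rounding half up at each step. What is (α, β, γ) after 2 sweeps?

(-2.0078, 0.3238, -2.4486)

Iteration 1:
  α = (-9 - (-3)·0.0000 - (-3)·0.0000) / (8) = -1.1250
  β = (3 - (-4)·-1.1250 - (4)·0.0000) / (12) = -0.1250
  γ = (-11 - (-2)·-1.1250 - (-1)·-0.1250) / (6) = -2.2292
Iteration 2:
  α = (-9 - (-3)·-0.1250 - (-3)·-2.2292) / (8) = -2.0078
  β = (3 - (-4)·-2.0078 - (4)·-2.2292) / (12) = 0.3238
  γ = (-11 - (-2)·-2.0078 - (-1)·0.3238) / (6) = -2.4486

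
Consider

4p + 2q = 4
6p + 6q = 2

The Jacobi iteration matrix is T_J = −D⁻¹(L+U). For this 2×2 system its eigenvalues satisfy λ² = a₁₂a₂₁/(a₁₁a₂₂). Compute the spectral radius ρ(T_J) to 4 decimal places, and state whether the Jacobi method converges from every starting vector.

0.7071

a₁₂a₂₁/(a₁₁a₂₂) = (2)·(6) / ((4)·(6)) = 0.500000
ρ = √|0.500000| = √0.500000 = 0.7071
ρ < 1, so Jacobi converges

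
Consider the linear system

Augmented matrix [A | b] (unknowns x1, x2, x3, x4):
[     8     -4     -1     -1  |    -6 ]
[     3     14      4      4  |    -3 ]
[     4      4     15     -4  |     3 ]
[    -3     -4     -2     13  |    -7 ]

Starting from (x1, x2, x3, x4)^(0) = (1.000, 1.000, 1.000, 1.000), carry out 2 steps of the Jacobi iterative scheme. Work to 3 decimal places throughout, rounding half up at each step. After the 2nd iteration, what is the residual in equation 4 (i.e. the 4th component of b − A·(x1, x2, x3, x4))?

0.471

Iteration 1:
  x1 = (-6 - (-4)·1.000 - (-1)·1.000 - (-1)·1.000) / (8) = 0.000
  x2 = (-3 - (3)·1.000 - (4)·1.000 - (4)·1.000) / (14) = -1.000
  x3 = (3 - (4)·1.000 - (4)·1.000 - (-4)·1.000) / (15) = -0.067
  x4 = (-7 - (-3)·1.000 - (-4)·1.000 - (-2)·1.000) / (13) = 0.154
Iteration 2:
  x1 = (-6 - (-4)·-1.000 - (-1)·-0.067 - (-1)·0.154) / (8) = -1.239
  x2 = (-3 - (3)·0.000 - (4)·-0.067 - (4)·0.154) / (14) = -0.239
  x3 = (3 - (4)·0.000 - (4)·-1.000 - (-4)·0.154) / (15) = 0.508
  x4 = (-7 - (-3)·0.000 - (-4)·-1.000 - (-2)·-0.067) / (13) = -0.856
Residual b − A·x = (2.608, 5.455, -2.132, 0.471)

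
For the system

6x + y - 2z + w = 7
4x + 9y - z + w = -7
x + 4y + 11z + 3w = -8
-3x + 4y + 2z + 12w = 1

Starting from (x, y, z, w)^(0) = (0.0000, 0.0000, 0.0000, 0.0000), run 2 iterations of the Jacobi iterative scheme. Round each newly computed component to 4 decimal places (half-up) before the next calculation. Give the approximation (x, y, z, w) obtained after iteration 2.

Iteration 1:
  x = (7 - (1)·0.0000 - (-2)·0.0000 - (1)·0.0000) / (6) = 1.1667
  y = (-7 - (4)·0.0000 - (-1)·0.0000 - (1)·0.0000) / (9) = -0.7778
  z = (-8 - (1)·0.0000 - (4)·0.0000 - (3)·0.0000) / (11) = -0.7273
  w = (1 - (-3)·0.0000 - (4)·0.0000 - (2)·0.0000) / (12) = 0.0833
Iteration 2:
  x = (7 - (1)·-0.7778 - (-2)·-0.7273 - (1)·0.0833) / (6) = 1.0400
  y = (-7 - (4)·1.1667 - (-1)·-0.7273 - (1)·0.0833) / (9) = -1.3864
  z = (-8 - (1)·1.1667 - (4)·-0.7778 - (3)·0.0833) / (11) = -0.5732
  w = (1 - (-3)·1.1667 - (4)·-0.7778 - (2)·-0.7273) / (12) = 0.7555

(1.0400, -1.3864, -0.5732, 0.7555)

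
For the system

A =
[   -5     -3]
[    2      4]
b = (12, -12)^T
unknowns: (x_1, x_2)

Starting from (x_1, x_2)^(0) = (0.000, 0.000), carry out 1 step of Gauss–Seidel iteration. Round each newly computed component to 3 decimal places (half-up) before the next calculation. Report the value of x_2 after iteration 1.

Iteration 1:
  x_1 = (12 - (-3)·0.000) / (-5) = -2.400
  x_2 = (-12 - (2)·-2.400) / (4) = -1.800

-1.800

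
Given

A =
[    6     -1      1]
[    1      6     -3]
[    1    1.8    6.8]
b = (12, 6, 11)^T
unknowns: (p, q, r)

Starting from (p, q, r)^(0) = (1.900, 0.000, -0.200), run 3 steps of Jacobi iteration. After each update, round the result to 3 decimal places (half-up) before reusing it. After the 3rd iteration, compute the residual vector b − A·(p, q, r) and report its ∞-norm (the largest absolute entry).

0.678

Iteration 1:
  p = (12 - (-1)·0.000 - (1)·-0.200) / (6) = 2.033
  q = (6 - (1)·1.900 - (-3)·-0.200) / (6) = 0.583
  r = (11 - (1)·1.900 - (1.8)·0.000) / (6.8) = 1.338
Iteration 2:
  p = (12 - (-1)·0.583 - (1)·1.338) / (6) = 1.874
  q = (6 - (1)·2.033 - (-3)·1.338) / (6) = 1.330
  r = (11 - (1)·2.033 - (1.8)·0.583) / (6.8) = 1.164
Iteration 3:
  p = (12 - (-1)·1.330 - (1)·1.164) / (6) = 2.028
  q = (6 - (1)·1.874 - (-3)·1.164) / (6) = 1.270
  r = (11 - (1)·1.874 - (1.8)·1.330) / (6.8) = 0.990
Residual b − A·x = (0.112, -0.678, -0.046); ∞-norm = 0.678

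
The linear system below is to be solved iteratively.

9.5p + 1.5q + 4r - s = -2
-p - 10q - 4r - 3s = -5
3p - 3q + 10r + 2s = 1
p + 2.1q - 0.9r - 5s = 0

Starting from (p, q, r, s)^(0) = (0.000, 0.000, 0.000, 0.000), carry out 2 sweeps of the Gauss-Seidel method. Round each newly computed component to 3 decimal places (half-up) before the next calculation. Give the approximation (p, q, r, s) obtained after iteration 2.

Iteration 1:
  p = (-2 - (1.5)·0.000 - (4)·0.000 - (-1)·0.000) / (9.5) = -0.211
  q = (-5 - (-1)·-0.211 - (-4)·0.000 - (-3)·0.000) / (-10) = 0.521
  r = (1 - (3)·-0.211 - (-3)·0.521 - (2)·0.000) / (10) = 0.320
  s = (0 - (1)·-0.211 - (2.1)·0.521 - (-0.9)·0.320) / (-5) = 0.119
Iteration 2:
  p = (-2 - (1.5)·0.521 - (4)·0.320 - (-1)·0.119) / (9.5) = -0.415
  q = (-5 - (-1)·-0.415 - (-4)·0.320 - (-3)·0.119) / (-10) = 0.378
  r = (1 - (3)·-0.415 - (-3)·0.378 - (2)·0.119) / (10) = 0.314
  s = (0 - (1)·-0.415 - (2.1)·0.378 - (-0.9)·0.314) / (-5) = 0.019

(-0.415, 0.378, 0.314, 0.019)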